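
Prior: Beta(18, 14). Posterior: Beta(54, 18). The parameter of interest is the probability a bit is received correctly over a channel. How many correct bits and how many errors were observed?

36 correct bits and 4 errors

A Beta(a, b) prior with s successes and f failures in binomial data gives a Beta(a+s, b+f) posterior.
Match parameters: s=54−18=36, f=18−14=4.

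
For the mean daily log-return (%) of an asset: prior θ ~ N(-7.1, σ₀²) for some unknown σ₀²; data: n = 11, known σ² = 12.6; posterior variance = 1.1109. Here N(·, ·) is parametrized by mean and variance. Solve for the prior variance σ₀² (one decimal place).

Posterior precision equals prior precision plus data precision: 1/σ_n² = 1/σ₀² + n/σ².
So 1/σ₀² = 1/1.1109 − 11/12.6 = 0.900171 − 0.873016 = 0.027155.
Hence σ₀² = 1/0.027155 ≈ 36.8.

σ₀² = 36.8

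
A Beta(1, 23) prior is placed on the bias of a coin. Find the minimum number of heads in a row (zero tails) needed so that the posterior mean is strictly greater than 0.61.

k = 35

After k heads and 0 tails the posterior is Beta(1+k, 23), with mean (1+k)/(1+23+k).
Set (1+k)/(24+k) > 0.61 and solve: k > (0.61·24 − 1)/(1 − 0.61) = 34.974.
The smallest integer exceeding 34.974 is 35.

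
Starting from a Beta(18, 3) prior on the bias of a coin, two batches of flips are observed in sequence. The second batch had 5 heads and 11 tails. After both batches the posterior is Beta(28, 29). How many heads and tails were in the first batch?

Sequential conjugate updates are equivalent to a single update on the pooled data, so total successes = posterior α − prior α and total failures = posterior β − prior β.
Total across both batches: 28−18=10 heads, 29−3=26 tails.
Subtract the second batch: 10−5=5 heads and 26−11=15 tails.

5 heads and 15 tails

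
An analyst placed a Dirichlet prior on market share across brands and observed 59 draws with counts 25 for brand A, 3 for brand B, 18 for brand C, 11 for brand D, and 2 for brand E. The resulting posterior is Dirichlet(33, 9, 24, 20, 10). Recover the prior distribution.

Dirichlet(8, 6, 6, 9, 8)

For a Dirichlet(α) prior with multinomial counts c, the posterior is Dirichlet(α + c) componentwise.
Subtract each count from the matching posterior parameter: 33−25=8, 9−3=6, 24−18=6, 20−11=9, 10−2=8.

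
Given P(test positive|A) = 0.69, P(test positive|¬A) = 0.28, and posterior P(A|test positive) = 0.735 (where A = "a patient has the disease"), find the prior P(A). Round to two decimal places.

In odds form, posterior odds = prior odds × likelihood ratio, so prior odds = posterior odds ÷ LR.
Posterior odds = 0.735/(1−0.735) = 2.7736. LR = 0.69/0.28 = 2.4643.
Prior odds = 2.7736/2.4643 = 1.1255, so P(A) = 1.1255/(1+1.1255) ≈ 0.53.

P(A) = 0.53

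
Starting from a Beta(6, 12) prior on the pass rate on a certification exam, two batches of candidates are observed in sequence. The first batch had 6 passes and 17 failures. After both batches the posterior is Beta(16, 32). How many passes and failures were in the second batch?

4 passes and 3 failures

Sequential conjugate updates are equivalent to a single update on the pooled data, so total successes = posterior α − prior α and total failures = posterior β − prior β.
Total across both batches: 16−6=10 passes, 32−12=20 failures.
Subtract the first batch: 10−6=4 passes and 20−17=3 failures.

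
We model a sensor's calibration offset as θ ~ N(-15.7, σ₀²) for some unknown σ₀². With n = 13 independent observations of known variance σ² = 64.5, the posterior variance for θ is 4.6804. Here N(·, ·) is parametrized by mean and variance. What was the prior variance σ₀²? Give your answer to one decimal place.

σ₀² = 82.6

For the Normal–Normal model with known σ², precisions add: τ_n = τ₀ + n/σ².
So 1/σ₀² = 1/4.6804 − 13/64.5 = 0.213657 − 0.201550 = 0.012107.
Hence σ₀² = 1/0.012107 ≈ 82.6.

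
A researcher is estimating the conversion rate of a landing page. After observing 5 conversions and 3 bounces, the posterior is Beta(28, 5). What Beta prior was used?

Beta(23, 2)

Beta is conjugate to the binomial likelihood: posterior = Beta(a+s, b+f).
So a = 28 − 5 = 23 and b = 5 − 3 = 2.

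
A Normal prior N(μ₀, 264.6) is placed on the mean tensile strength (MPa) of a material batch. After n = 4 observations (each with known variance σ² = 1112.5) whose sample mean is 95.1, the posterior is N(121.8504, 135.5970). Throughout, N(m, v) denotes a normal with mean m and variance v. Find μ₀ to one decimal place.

The posterior mean is a precision-weighted average: μ_n = (τ₀μ₀ + τ_data·x̄)/(τ₀+τ_data), with τ₀=1/σ₀² and τ_data=n/σ².
Here τ₀ = 1/264.6 = 0.003779 and τ_data = 4/1112.5 = 0.003596, so τ_n = 0.007375.
Rearranging for μ₀: μ₀ = (μ_n·τ_n − τ_data·x̄)/τ₀ = (121.8504·0.007375 − 0.003596·95.1) / 0.003779 = 0.556667/0.003779 ≈ 147.3.

μ₀ = 147.3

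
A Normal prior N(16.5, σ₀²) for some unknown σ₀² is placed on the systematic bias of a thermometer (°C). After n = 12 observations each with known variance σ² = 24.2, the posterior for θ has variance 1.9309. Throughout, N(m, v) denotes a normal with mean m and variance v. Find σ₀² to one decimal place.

For the Normal–Normal model with known σ², precisions add: τ_n = τ₀ + n/σ².
So 1/σ₀² = 1/1.9309 − 12/24.2 = 0.517893 − 0.495868 = 0.022025.
Hence σ₀² = 1/0.022025 ≈ 45.4.

σ₀² = 45.4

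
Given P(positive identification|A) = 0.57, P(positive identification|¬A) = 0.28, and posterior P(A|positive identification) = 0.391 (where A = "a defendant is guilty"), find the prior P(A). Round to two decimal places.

P(A) = 0.24

Bayes' rule in odds form gives O(A|E) = O(A)·[P(E|A)/P(E|¬A)], hence O(A) = O(A|E)/LR.
Posterior odds = 0.391/(1−0.391) = 0.6420. LR = 0.57/0.28 = 2.0357.
Prior odds = 0.6420/2.0357 = 0.3154, so P(A) = 0.3154/(1+0.3154) ≈ 0.24.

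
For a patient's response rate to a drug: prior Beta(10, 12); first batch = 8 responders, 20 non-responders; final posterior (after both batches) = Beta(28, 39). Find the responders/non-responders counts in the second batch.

Sequential conjugate updates are equivalent to a single update on the pooled data, so total successes = posterior α − prior α and total failures = posterior β − prior β.
Total across both batches: 28−10=18 responders, 39−12=27 non-responders.
Subtract the first batch: 18−8=10 responders and 27−20=7 non-responders.

10 responders and 7 non-responders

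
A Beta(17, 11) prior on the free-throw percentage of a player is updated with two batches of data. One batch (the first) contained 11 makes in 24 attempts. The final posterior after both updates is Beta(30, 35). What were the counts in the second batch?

2 makes and 11 misses

Sequential conjugate updates are equivalent to a single update on the pooled data, so total successes = posterior α − prior α and total failures = posterior β − prior β.
Total across both batches: 30−17=13 makes, 35−11=24 misses.
Subtract the first batch: 13−11=2 makes and 24−13=11 misses.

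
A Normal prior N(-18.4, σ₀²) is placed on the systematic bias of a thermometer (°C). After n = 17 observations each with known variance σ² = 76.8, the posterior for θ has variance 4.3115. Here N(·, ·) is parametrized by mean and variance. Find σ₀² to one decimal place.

For the Normal–Normal model with known σ², precisions add: τ_n = τ₀ + n/σ².
So 1/σ₀² = 1/4.3115 − 17/76.8 = 0.231938 − 0.221354 = 0.010584.
Hence σ₀² = 1/0.010584 ≈ 94.5.

σ₀² = 94.5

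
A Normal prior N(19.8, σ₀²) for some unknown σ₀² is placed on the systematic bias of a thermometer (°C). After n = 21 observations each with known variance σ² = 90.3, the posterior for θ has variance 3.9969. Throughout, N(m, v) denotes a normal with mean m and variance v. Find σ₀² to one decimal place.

For the Normal–Normal model with known σ², precisions add: τ_n = τ₀ + n/σ².
So 1/σ₀² = 1/3.9969 − 21/90.3 = 0.250194 − 0.232558 = 0.017636.
Hence σ₀² = 1/0.017636 ≈ 56.7.

σ₀² = 56.7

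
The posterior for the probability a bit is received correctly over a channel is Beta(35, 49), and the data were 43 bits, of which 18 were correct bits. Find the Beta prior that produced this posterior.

Beta is conjugate to the binomial likelihood: posterior = Beta(α+s, β+f).
Subtract the data counts: 35−18=17, 49−25=24.

Beta(17, 24)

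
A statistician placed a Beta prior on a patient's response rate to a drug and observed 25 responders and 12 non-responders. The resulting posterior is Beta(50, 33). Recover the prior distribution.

A Beta(α, β) prior with s successes and f failures in binomial data gives a Beta(α+s, β+f) posterior.
So α = 50 − 25 = 25 and β = 33 − 12 = 21.

Beta(25, 21)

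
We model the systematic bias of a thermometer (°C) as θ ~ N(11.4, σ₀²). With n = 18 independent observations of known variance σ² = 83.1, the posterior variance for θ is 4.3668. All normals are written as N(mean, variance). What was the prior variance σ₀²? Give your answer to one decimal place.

σ₀² = 80.7

For the Normal–Normal model with known σ², precisions add: τ_n = τ₀ + n/σ².
So 1/σ₀² = 1/4.3668 − 18/83.1 = 0.229001 − 0.216606 = 0.012395.
Hence σ₀² = 1/0.012395 ≈ 80.7.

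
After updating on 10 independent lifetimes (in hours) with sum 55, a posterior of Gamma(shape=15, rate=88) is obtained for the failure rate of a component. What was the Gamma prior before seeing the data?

Gamma(shape=5, rate=33)

For an exponential likelihood with a Gamma(α, β) prior on the rate, n observations with total T give posterior Gamma(α+n, β+T).
So α = 15 − 10 = 5 and β = 88 − 55 = 33.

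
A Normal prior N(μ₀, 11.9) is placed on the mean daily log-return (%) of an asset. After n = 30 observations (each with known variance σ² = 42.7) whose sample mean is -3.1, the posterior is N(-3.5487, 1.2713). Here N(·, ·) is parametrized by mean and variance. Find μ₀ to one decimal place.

μ₀ = -7.3

With known observation variance, the Normal–Normal posterior has precision τ_n = τ₀ + n/σ² and mean μ_n = (τ₀μ₀ + (n/σ²)x̄)/τ_n.
Here τ₀ = 1/11.9 = 0.084034 and τ_data = 30/42.7 = 0.702576, so τ_n = 0.786610.
Rearranging for μ₀: μ₀ = (μ_n·τ_n − τ_data·x̄)/τ₀ = (-3.5487·0.786610 − 0.702576·-3.1) / 0.084034 = -0.613457/0.084034 ≈ -7.3.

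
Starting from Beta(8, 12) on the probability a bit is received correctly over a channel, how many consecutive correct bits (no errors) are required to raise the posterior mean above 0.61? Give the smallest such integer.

After k correct bits and 0 errors the posterior is Beta(8+k, 12), with mean (8+k)/(8+12+k).
Set (8+k)/(20+k) > 0.61 and solve: k > (0.61·20 − 8)/(1 − 0.61) = 10.769.
The smallest integer exceeding 10.769 is 11, and checking k=11: (19)/(31) = 0.6129 > 0.61.

k = 11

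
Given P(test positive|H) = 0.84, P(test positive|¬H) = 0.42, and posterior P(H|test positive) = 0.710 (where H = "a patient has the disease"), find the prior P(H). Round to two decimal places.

In odds form, posterior odds = prior odds × likelihood ratio, so prior odds = posterior odds ÷ LR.
Posterior odds = 0.710/(1−0.710) = 2.4483. LR = 0.84/0.42 = 2.0000.
Prior odds = 2.4483/2.0000 = 1.2242, so P(H) = 1.2242/(1+1.2242) ≈ 0.55.

P(H) = 0.55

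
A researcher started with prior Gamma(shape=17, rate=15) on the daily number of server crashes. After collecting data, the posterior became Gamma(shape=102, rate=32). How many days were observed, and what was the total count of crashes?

n = 17 days with total 85 crashes

Gamma–Poisson conjugacy: posterior shape = α + Σxᵢ, posterior rate = β + n.
Matching: Σxᵢ = 102 − 17 = 85 and n = 32 − 15 = 17.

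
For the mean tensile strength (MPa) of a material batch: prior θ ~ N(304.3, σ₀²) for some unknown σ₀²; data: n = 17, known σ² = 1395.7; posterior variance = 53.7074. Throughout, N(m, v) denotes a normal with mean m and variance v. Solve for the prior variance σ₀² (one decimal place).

σ₀² = 155.3

Posterior precision equals prior precision plus data precision: 1/σ_n² = 1/σ₀² + n/σ².
So 1/σ₀² = 1/53.7074 − 17/1395.7 = 0.018619 − 0.012180 = 0.006439.
Hence σ₀² = 1/0.006439 ≈ 155.3.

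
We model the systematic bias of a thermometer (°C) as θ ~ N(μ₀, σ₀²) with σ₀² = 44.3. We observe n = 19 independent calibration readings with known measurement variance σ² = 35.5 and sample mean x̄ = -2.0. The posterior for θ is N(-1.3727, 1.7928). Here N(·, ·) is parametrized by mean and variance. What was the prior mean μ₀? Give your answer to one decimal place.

The posterior mean is a precision-weighted average: μ_n = (τ₀μ₀ + τ_data·x̄)/(τ₀+τ_data), with τ₀=1/σ₀² and τ_data=n/σ².
Here τ₀ = 1/44.3 = 0.022573 and τ_data = 19/35.5 = 0.535211, so τ_n = 0.557784.
Rearranging for μ₀: μ₀ = (μ_n·τ_n − τ_data·x̄)/τ₀ = (-1.3727·0.557784 − 0.535211·-2.0) / 0.022573 = 0.304752/0.022573 ≈ 13.5.

μ₀ = 13.5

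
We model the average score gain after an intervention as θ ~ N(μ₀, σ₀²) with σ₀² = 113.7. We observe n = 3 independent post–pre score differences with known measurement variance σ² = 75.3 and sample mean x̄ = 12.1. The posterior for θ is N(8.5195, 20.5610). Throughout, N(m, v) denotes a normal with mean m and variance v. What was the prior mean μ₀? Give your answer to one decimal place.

μ₀ = -7.7

With known observation variance, the Normal–Normal posterior has precision τ_n = τ₀ + n/σ² and mean μ_n = (τ₀μ₀ + (n/σ²)x̄)/τ_n.
Here τ₀ = 1/113.7 = 0.008795 and τ_data = 3/75.3 = 0.039841, so τ_n = 0.048636.
Rearranging for μ₀: μ₀ = (μ_n·τ_n − τ_data·x̄)/τ₀ = (8.5195·0.048636 − 0.039841·12.1) / 0.008795 = -0.067722/0.008795 ≈ -7.7.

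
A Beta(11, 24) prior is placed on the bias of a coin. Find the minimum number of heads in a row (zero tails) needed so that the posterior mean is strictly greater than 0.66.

After k heads and 0 tails the posterior is Beta(11+k, 24), with mean (11+k)/(11+24+k).
Set (11+k)/(35+k) > 0.66 and solve: k > (0.66·35 − 11)/(1 − 0.66) = 35.588.
The smallest integer exceeding 35.588 is 36.

k = 36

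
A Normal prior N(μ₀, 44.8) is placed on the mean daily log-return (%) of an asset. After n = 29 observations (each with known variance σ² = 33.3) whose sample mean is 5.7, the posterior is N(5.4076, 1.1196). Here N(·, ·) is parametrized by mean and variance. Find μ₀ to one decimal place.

The posterior mean is a precision-weighted average: μ_n = (τ₀μ₀ + τ_data·x̄)/(τ₀+τ_data), with τ₀=1/σ₀² and τ_data=n/σ².
Here τ₀ = 1/44.8 = 0.022321 and τ_data = 29/33.3 = 0.870871, so τ_n = 0.893192.
Rearranging for μ₀: μ₀ = (μ_n·τ_n − τ_data·x̄)/τ₀ = (5.4076·0.893192 − 0.870871·5.7) / 0.022321 = -0.133940/0.022321 ≈ -6.0.

μ₀ = -6.0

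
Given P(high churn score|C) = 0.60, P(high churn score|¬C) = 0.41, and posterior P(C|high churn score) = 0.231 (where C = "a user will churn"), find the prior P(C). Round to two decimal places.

In odds form, posterior odds = prior odds × likelihood ratio, so prior odds = posterior odds ÷ LR.
Posterior odds = 0.231/(1−0.231) = 0.3004. LR = 0.60/0.41 = 1.4634.
Prior odds = 0.3004/1.4634 = 0.2053, so P(C) = 0.2053/(1+0.2053) ≈ 0.17.

P(C) = 0.17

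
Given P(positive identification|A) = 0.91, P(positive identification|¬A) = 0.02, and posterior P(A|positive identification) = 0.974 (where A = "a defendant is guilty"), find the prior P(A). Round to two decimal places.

P(A) = 0.45

In odds form, posterior odds = prior odds × likelihood ratio, so prior odds = posterior odds ÷ LR.
Posterior odds = 0.974/(1−0.974) = 37.4615. LR = 0.91/0.02 = 45.5000.
Prior odds = 37.4615/45.5000 = 0.8233, so P(A) = 0.8233/(1+0.8233) ≈ 0.45.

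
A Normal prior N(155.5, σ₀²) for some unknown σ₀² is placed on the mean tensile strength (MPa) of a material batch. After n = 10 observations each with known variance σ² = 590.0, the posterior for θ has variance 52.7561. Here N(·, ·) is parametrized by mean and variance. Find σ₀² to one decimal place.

σ₀² = 498.5

For the Normal–Normal model with known σ², precisions add: τ_n = τ₀ + n/σ².
So 1/σ₀² = 1/52.7561 − 10/590.0 = 0.018955 − 0.016949 = 0.002006.
Hence σ₀² = 1/0.002006 ≈ 498.5.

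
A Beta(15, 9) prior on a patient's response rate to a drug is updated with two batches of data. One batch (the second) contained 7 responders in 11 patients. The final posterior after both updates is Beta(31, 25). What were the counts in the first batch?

Sequential conjugate updates are equivalent to a single update on the pooled data, so total successes = posterior α − prior α and total failures = posterior β − prior β.
Total across both batches: 31−15=16 responders, 25−9=16 non-responders.
Subtract the second batch: 16−7=9 responders and 16−4=12 non-responders.

9 responders and 12 non-responders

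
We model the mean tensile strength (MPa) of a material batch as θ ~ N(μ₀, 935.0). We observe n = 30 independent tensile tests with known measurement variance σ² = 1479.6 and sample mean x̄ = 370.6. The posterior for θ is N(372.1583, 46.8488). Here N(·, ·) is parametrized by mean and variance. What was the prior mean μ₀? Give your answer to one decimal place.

With known observation variance, the Normal–Normal posterior has precision τ_n = τ₀ + n/σ² and mean μ_n = (τ₀μ₀ + (n/σ²)x̄)/τ_n.
Here τ₀ = 1/935.0 = 0.001070 and τ_data = 30/1479.6 = 0.020276, so τ_n = 0.021346.
Rearranging for μ₀: μ₀ = (μ_n·τ_n − τ_data·x̄)/τ₀ = (372.1583·0.021346 − 0.020276·370.6) / 0.001070 = 0.429805/0.001070 ≈ 401.7.

μ₀ = 401.7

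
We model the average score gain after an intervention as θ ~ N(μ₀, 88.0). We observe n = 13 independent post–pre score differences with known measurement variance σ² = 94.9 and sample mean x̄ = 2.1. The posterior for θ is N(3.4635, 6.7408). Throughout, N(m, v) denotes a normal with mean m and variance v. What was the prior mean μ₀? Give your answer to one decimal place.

μ₀ = 19.9

With known observation variance, the Normal–Normal posterior has precision τ_n = τ₀ + n/σ² and mean μ_n = (τ₀μ₀ + (n/σ²)x̄)/τ_n.
Here τ₀ = 1/88.0 = 0.011364 and τ_data = 13/94.9 = 0.136986, so τ_n = 0.148350.
Rearranging for μ₀: μ₀ = (μ_n·τ_n − τ_data·x̄)/τ₀ = (3.4635·0.148350 − 0.136986·2.1) / 0.011364 = 0.226140/0.011364 ≈ 19.9.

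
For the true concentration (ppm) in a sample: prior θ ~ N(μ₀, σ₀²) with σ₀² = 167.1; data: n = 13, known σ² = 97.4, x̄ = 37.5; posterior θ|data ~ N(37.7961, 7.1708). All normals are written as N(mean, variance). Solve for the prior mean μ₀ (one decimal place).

μ₀ = 44.4

The posterior mean is a precision-weighted average: μ_n = (τ₀μ₀ + τ_data·x̄)/(τ₀+τ_data), with τ₀=1/σ₀² and τ_data=n/σ².
Here τ₀ = 1/167.1 = 0.005984 and τ_data = 13/97.4 = 0.133470, so τ_n = 0.139454.
Rearranging for μ₀: μ₀ = (μ_n·τ_n − τ_data·x̄)/τ₀ = (37.7961·0.139454 − 0.133470·37.5) / 0.005984 = 0.265692/0.005984 ≈ 44.4.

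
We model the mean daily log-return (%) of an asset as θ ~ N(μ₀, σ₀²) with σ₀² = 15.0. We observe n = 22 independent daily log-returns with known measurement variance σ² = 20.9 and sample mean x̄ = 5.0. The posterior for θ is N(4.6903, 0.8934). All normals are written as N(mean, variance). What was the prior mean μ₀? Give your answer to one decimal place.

With known observation variance, the Normal–Normal posterior has precision τ_n = τ₀ + n/σ² and mean μ_n = (τ₀μ₀ + (n/σ²)x̄)/τ_n.
Here τ₀ = 1/15.0 = 0.066667 and τ_data = 22/20.9 = 1.052632, so τ_n = 1.119299.
Rearranging for μ₀: μ₀ = (μ_n·τ_n − τ_data·x̄)/τ₀ = (4.6903·1.119299 − 1.052632·5.0) / 0.066667 = -0.013312/0.066667 ≈ -0.2.

μ₀ = -0.2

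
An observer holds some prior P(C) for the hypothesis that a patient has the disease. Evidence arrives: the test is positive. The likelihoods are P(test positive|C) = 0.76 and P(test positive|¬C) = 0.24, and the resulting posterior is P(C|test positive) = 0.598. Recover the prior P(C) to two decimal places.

Bayes' rule in odds form gives O(C|E) = O(C)·[P(E|C)/P(E|¬C)], hence O(C) = O(C|E)/LR.
Posterior odds = 0.598/(1−0.598) = 1.4876. LR = 0.76/0.24 = 3.1667.
Prior odds = 1.4876/3.1667 = 0.4698, so P(C) = 0.4698/(1+0.4698) ≈ 0.32.

P(C) = 0.32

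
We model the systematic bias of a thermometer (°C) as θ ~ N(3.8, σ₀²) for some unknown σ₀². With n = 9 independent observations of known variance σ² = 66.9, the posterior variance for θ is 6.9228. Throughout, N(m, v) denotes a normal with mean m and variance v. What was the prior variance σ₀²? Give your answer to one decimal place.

σ₀² = 100.8

Posterior precision equals prior precision plus data precision: 1/σ_n² = 1/σ₀² + n/σ².
So 1/σ₀² = 1/6.9228 − 9/66.9 = 0.144450 − 0.134529 = 0.009921.
Hence σ₀² = 1/0.009921 ≈ 100.8.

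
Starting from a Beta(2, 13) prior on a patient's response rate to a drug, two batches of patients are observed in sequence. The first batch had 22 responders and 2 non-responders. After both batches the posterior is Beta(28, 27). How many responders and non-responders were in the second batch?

Sequential conjugate updates are equivalent to a single update on the pooled data, so total successes = posterior α − prior α and total failures = posterior β − prior β.
Total across both batches: 28−2=26 responders, 27−13=14 non-responders.
Subtract the first batch: 26−22=4 responders and 14−2=12 non-responders.

4 responders and 12 non-responders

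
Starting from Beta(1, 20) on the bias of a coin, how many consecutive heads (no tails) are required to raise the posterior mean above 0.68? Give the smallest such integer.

After k heads and 0 tails the posterior is Beta(1+k, 20), with mean (1+k)/(1+20+k).
Set (1+k)/(21+k) > 0.68 and solve: k > (0.68·21 − 1)/(1 − 0.68) = 41.500.
The smallest integer exceeding 41.500 is 42.

k = 42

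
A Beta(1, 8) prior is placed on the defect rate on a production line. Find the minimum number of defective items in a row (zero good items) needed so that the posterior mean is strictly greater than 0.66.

After k defective items and 0 good items the posterior is Beta(1+k, 8), with mean (1+k)/(1+8+k).
Set (1+k)/(9+k) > 0.66 and solve: k > (0.66·9 − 1)/(1 − 0.66) = 14.529.
The smallest integer exceeding 14.529 is 15.

k = 15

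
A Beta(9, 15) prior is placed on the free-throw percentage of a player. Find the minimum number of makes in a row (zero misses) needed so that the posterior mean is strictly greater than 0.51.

k = 7

After k makes and 0 misses the posterior is Beta(9+k, 15), with mean (9+k)/(9+15+k).
Set (9+k)/(24+k) > 0.51 and solve: k > (0.51·24 − 9)/(1 − 0.51) = 6.612.
The smallest integer exceeding 6.612 is 7.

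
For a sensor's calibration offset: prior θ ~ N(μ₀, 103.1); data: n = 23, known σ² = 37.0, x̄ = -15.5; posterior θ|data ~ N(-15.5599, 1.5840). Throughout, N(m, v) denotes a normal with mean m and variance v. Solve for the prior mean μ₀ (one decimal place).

μ₀ = -19.4

The posterior mean is a precision-weighted average: μ_n = (τ₀μ₀ + τ_data·x̄)/(τ₀+τ_data), with τ₀=1/σ₀² and τ_data=n/σ².
Here τ₀ = 1/103.1 = 0.009699 and τ_data = 23/37.0 = 0.621622, so τ_n = 0.631321.
Rearranging for μ₀: μ₀ = (μ_n·τ_n − τ_data·x̄)/τ₀ = (-15.5599·0.631321 − 0.621622·-15.5) / 0.009699 = -0.188151/0.009699 ≈ -19.4.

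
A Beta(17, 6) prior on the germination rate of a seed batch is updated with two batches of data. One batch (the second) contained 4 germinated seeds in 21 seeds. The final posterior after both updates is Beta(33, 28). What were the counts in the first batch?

Because Beta–binomial updating is additive in the counts, the combined data contributed (α_post−α_prior, β_post−β_prior) successes and failures.
Total across both batches: 33−17=16 germinated seeds, 28−6=22 non-germinating seeds.
Subtract the second batch: 16−4=12 germinated seeds and 22−17=5 non-germinating seeds.

12 germinated seeds and 5 non-germinating seeds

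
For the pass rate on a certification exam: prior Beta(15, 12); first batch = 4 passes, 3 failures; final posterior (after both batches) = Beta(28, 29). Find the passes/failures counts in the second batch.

9 passes and 14 failures

Sequential conjugate updates are equivalent to a single update on the pooled data, so total successes = posterior α − prior α and total failures = posterior β − prior β.
Total across both batches: 28−15=13 passes, 29−12=17 failures.
Subtract the first batch: 13−4=9 passes and 17−3=14 failures.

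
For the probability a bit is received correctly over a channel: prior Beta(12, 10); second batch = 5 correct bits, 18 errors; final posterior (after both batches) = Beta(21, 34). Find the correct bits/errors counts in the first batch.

Sequential conjugate updates are equivalent to a single update on the pooled data, so total successes = posterior α − prior α and total failures = posterior β − prior β.
Total across both batches: 21−12=9 correct bits, 34−10=24 errors.
Subtract the second batch: 9−5=4 correct bits and 24−18=6 errors.

4 correct bits and 6 errors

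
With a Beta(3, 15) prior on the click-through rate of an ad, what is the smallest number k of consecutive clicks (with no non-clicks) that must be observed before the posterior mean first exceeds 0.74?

k = 40

After k clicks and 0 non-clicks the posterior is Beta(3+k, 15), with mean (3+k)/(3+15+k).
Set (3+k)/(18+k) > 0.74 and solve: k > (0.74·18 − 3)/(1 − 0.74) = 39.692.
The smallest integer exceeding 39.692 is 40, and checking k=40: (43)/(58) = 0.7414 > 0.74.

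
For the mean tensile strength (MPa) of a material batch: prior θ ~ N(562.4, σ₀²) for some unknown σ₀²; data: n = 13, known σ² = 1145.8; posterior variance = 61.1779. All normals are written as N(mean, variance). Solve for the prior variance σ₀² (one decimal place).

σ₀² = 200.0

For the Normal–Normal model with known σ², precisions add: τ_n = τ₀ + n/σ².
So 1/σ₀² = 1/61.1779 − 13/1145.8 = 0.016346 − 0.011346 = 0.005000.
Hence σ₀² = 1/0.005000 ≈ 200.0.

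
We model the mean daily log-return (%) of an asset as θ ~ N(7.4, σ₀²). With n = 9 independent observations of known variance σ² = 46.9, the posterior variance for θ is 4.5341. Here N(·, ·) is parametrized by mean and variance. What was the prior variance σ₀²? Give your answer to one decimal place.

Posterior precision equals prior precision plus data precision: 1/σ_n² = 1/σ₀² + n/σ².
So 1/σ₀² = 1/4.5341 − 9/46.9 = 0.220551 − 0.191898 = 0.028653.
Hence σ₀² = 1/0.028653 ≈ 34.9.

σ₀² = 34.9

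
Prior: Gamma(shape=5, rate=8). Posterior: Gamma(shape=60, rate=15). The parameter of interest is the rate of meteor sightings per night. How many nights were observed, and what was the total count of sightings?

n = 7 nights with total 55 sightings

Gamma–Poisson conjugacy: posterior shape = α + Σxᵢ, posterior rate = β + n.
Matching: Σxᵢ = 60 − 5 = 55 and n = 15 − 8 = 7.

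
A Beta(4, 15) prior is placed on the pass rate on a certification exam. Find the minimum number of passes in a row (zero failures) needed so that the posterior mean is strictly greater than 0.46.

k = 9

After k passes and 0 failures the posterior is Beta(4+k, 15), with mean (4+k)/(4+15+k).
Set (4+k)/(19+k) > 0.46 and solve: k > (0.46·19 − 4)/(1 − 0.46) = 8.778.
The smallest integer exceeding 8.778 is 9, and checking k=9: (13)/(28) = 0.4643 > 0.46.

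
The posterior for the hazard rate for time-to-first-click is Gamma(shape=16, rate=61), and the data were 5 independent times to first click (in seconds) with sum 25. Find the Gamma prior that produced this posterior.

Gamma(shape=11, rate=36)

Gamma–exponential conjugacy: posterior shape = α + n, posterior rate = β + Σtᵢ.
So α = 16 − 5 = 11 and β = 61 − 25 = 36.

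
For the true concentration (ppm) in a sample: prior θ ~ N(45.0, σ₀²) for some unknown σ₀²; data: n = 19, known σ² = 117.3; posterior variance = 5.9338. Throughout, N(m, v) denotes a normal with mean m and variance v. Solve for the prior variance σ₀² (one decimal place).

For the Normal–Normal model with known σ², precisions add: τ_n = τ₀ + n/σ².
So 1/σ₀² = 1/5.9338 − 19/117.3 = 0.168526 − 0.161978 = 0.006548.
Hence σ₀² = 1/0.006548 ≈ 152.7.

σ₀² = 152.7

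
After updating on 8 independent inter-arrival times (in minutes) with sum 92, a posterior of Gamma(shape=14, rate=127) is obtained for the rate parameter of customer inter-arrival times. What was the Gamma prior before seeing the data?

Gamma–exponential conjugacy: posterior shape = α + n, posterior rate = β + Σtᵢ.
So α = 14 − 8 = 6 and β = 127 − 92 = 35.

Gamma(shape=6, rate=35)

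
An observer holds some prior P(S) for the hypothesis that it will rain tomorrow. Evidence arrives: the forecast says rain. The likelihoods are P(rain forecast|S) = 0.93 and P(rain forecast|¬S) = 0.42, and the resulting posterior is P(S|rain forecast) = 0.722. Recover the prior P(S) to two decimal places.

P(S) = 0.54

Bayes' rule in odds form gives O(S|E) = O(S)·[P(E|S)/P(E|¬S)], hence O(S) = O(S|E)/LR.
Posterior odds = 0.722/(1−0.722) = 2.5971. LR = 0.93/0.42 = 2.2143.
Prior odds = 2.5971/2.2143 = 1.1729, so P(S) = 1.1729/(1+1.1729) ≈ 0.54.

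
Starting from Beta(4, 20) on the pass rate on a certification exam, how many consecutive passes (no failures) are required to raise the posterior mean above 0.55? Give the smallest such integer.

k = 21

After k passes and 0 failures the posterior is Beta(4+k, 20), with mean (4+k)/(4+20+k).
Set (4+k)/(24+k) > 0.55 and solve: k > (0.55·24 − 4)/(1 − 0.55) = 20.444.
The smallest integer exceeding 20.444 is 21.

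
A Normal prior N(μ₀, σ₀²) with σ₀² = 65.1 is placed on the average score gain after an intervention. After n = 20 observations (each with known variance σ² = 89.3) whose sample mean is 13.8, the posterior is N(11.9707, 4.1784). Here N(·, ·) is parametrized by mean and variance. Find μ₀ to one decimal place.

The posterior mean is a precision-weighted average: μ_n = (τ₀μ₀ + τ_data·x̄)/(τ₀+τ_data), with τ₀=1/σ₀² and τ_data=n/σ².
Here τ₀ = 1/65.1 = 0.015361 and τ_data = 20/89.3 = 0.223964, so τ_n = 0.239325.
Rearranging for μ₀: μ₀ = (μ_n·τ_n − τ_data·x̄)/τ₀ = (11.9707·0.239325 − 0.223964·13.8) / 0.015361 = -0.225815/0.015361 ≈ -14.7.

μ₀ = -14.7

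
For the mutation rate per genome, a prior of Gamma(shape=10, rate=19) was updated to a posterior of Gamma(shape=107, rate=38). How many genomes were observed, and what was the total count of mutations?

n = 19 genomes with total 97 mutations

A Gamma(α, β) prior (rate parametrization) on a Poisson rate with n observations summing to S gives posterior Gamma(α+S, β+n).
Matching: Σxᵢ = 107 − 10 = 97 and n = 38 − 19 = 19.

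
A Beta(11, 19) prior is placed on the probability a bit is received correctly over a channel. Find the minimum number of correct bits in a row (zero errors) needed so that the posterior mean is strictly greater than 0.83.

After k correct bits and 0 errors the posterior is Beta(11+k, 19), with mean (11+k)/(11+19+k).
Set (11+k)/(30+k) > 0.83 and solve: k > (0.83·30 − 11)/(1 − 0.83) = 81.765.
The smallest integer exceeding 81.765 is 82, and checking k=82: (93)/(112) = 0.8304 > 0.83.

k = 82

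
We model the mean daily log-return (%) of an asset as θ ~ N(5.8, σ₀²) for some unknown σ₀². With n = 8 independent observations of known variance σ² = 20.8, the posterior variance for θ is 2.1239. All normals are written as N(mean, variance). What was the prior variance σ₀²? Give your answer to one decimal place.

σ₀² = 11.6

For the Normal–Normal model with known σ², precisions add: τ_n = τ₀ + n/σ².
So 1/σ₀² = 1/2.1239 − 8/20.8 = 0.470832 − 0.384615 = 0.086217.
Hence σ₀² = 1/0.086217 ≈ 11.6.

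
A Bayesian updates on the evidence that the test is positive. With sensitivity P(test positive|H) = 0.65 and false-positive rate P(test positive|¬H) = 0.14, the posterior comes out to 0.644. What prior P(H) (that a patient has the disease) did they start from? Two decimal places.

In odds form, posterior odds = prior odds × likelihood ratio, so prior odds = posterior odds ÷ LR.
Posterior odds = 0.644/(1−0.644) = 1.8090. LR = 0.65/0.14 = 4.6429.
Prior odds = 1.8090/4.6429 = 0.3896, so P(H) = 0.3896/(1+0.3896) ≈ 0.28.

P(H) = 0.28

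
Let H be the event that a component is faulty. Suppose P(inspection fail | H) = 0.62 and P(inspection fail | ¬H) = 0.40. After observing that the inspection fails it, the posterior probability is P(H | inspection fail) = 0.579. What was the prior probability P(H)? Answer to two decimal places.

P(H) = 0.47

Bayes' rule in odds form gives O(H|E) = O(H)·[P(E|H)/P(E|¬H)], hence O(H) = O(H|E)/LR.
Posterior odds = 0.579/(1−0.579) = 1.3753. LR = 0.62/0.40 = 1.5500.
Prior odds = 1.3753/1.5500 = 0.8873, so P(H) = 0.8873/(1+0.8873) ≈ 0.47.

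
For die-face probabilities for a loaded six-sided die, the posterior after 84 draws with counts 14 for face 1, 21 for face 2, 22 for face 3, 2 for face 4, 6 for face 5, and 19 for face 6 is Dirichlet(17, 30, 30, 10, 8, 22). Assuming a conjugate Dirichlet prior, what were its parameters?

Dirichlet(3, 9, 8, 8, 2, 3)

For a Dirichlet(α) prior with multinomial counts c, the posterior is Dirichlet(α + c) componentwise.
Subtract each count from the matching posterior parameter: 17−14=3, 30−21=9, 30−22=8, 10−2=8, 8−6=2, 22−19=3.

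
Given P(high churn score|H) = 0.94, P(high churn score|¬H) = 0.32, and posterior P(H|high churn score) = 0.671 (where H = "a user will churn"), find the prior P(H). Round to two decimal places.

P(H) = 0.41

Bayes' rule in odds form gives O(H|E) = O(H)·[P(E|H)/P(E|¬H)], hence O(H) = O(H|E)/LR.
Posterior odds = 0.671/(1−0.671) = 2.0395. LR = 0.94/0.32 = 2.9375.
Prior odds = 2.0395/2.9375 = 0.6943, so P(H) = 0.6943/(1+0.6943) ≈ 0.41.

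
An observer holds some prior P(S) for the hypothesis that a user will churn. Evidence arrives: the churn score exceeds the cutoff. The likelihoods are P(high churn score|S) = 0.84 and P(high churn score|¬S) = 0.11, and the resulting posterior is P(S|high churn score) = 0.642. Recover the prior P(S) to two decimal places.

In odds form, posterior odds = prior odds × likelihood ratio, so prior odds = posterior odds ÷ LR.
Posterior odds = 0.642/(1−0.642) = 1.7933. LR = 0.84/0.11 = 7.6364.
Prior odds = 1.7933/7.6364 = 0.2348, so P(S) = 0.2348/(1+0.2348) ≈ 0.19.

P(S) = 0.19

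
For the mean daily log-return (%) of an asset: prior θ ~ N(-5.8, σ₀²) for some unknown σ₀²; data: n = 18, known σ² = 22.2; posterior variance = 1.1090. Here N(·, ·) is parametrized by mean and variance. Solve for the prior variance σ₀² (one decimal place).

σ₀² = 11.0

For the Normal–Normal model with known σ², precisions add: τ_n = τ₀ + n/σ².
So 1/σ₀² = 1/1.1090 − 18/22.2 = 0.901713 − 0.810811 = 0.090902.
Hence σ₀² = 1/0.090902 ≈ 11.0.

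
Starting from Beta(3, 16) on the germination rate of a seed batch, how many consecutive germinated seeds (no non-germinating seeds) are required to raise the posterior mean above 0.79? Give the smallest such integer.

After k germinated seeds and 0 non-germinating seeds the posterior is Beta(3+k, 16), with mean (3+k)/(3+16+k).
Set (3+k)/(19+k) > 0.79 and solve: k > (0.79·19 − 3)/(1 − 0.79) = 57.190.
The smallest integer exceeding 57.190 is 58.

k = 58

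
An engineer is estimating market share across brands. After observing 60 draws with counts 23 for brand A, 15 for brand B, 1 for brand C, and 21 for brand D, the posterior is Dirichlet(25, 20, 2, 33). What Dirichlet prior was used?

Dirichlet(2, 5, 1, 12)

For a Dirichlet(α) prior with multinomial counts c, the posterior is Dirichlet(α + c) componentwise.
Subtract each count from the matching posterior parameter: 25−23=2, 20−15=5, 2−1=1, 33−21=12.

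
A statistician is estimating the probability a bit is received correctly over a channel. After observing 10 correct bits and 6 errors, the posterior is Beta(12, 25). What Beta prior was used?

Beta(2, 19)

Under Beta–binomial conjugacy the posterior parameters are (a+s, b+f).
Subtract the data counts: 12−10=2, 25−6=19.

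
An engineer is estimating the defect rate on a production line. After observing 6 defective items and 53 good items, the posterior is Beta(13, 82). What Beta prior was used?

Beta is conjugate to the binomial likelihood: posterior = Beta(a+s, b+f).
So a = 13 − 6 = 7 and b = 82 − 53 = 29.

Beta(7, 29)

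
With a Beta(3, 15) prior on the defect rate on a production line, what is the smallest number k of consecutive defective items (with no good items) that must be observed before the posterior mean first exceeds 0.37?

k = 6

After k defective items and 0 good items the posterior is Beta(3+k, 15), with mean (3+k)/(3+15+k).
Set (3+k)/(18+k) > 0.37 and solve: k > (0.37·18 − 3)/(1 − 0.37) = 5.810.
The smallest integer exceeding 5.810 is 6, and checking k=6: (9)/(24) = 0.3750 > 0.37.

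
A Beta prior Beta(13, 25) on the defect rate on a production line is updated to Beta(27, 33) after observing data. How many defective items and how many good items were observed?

Under Beta–binomial conjugacy the posterior parameters are (a+s, b+f).
So s = 27 − 13 = 14 and f = 33 − 25 = 8.

14 defective items and 8 good items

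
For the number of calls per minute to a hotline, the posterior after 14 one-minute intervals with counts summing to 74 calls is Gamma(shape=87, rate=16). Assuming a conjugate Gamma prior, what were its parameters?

A Gamma(α, β) prior (rate parametrization) on a Poisson rate with n observations summing to S gives posterior Gamma(α+S, β+n).
So α = 87 − 74 = 13 and β = 16 − 14 = 2.

Gamma(shape=13, rate=2)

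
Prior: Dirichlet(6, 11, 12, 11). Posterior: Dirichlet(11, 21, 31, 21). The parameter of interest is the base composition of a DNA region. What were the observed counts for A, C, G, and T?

counts (5, 10, 19, 10)

For a Dirichlet(α) prior with multinomial counts c, the posterior is Dirichlet(α + c) componentwise.
Counts are posterior − prior componentwise: 11−6=5, 21−11=10, 31−12=19, 21−11=10.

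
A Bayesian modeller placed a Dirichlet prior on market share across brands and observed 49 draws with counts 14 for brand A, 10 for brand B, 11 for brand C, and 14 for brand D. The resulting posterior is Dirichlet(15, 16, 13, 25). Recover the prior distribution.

For a Dirichlet(α) prior with multinomial counts c, the posterior is Dirichlet(α + c) componentwise.
Subtract each count from the matching posterior parameter: 15−14=1, 16−10=6, 13−11=2, 25−14=11.

Dirichlet(1, 6, 2, 11)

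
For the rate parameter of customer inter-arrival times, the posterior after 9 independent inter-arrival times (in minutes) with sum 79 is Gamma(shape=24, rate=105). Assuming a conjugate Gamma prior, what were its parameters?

Gamma(shape=15, rate=26)

For an exponential likelihood with a Gamma(α, β) prior on the rate, n observations with total T give posterior Gamma(α+n, β+T).
So α = 24 − 9 = 15 and β = 105 − 79 = 26.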